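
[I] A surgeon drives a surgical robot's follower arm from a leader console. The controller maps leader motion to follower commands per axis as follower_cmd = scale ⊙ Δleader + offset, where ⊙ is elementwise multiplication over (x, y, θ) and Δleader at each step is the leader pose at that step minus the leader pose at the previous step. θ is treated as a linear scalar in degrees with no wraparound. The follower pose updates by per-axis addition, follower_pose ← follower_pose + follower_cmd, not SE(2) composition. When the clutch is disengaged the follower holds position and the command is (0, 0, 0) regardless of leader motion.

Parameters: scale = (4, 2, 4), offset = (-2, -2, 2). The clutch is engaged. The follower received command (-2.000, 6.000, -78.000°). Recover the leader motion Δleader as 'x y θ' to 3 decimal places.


axis x: (-2.000 − -2) / (4) = 0.000
axis y: (6.000 − -2) / (2) = 4.000
axis θ: (-78.000 − 2) / (4) = -20.000

0.000 4.000 -20.000


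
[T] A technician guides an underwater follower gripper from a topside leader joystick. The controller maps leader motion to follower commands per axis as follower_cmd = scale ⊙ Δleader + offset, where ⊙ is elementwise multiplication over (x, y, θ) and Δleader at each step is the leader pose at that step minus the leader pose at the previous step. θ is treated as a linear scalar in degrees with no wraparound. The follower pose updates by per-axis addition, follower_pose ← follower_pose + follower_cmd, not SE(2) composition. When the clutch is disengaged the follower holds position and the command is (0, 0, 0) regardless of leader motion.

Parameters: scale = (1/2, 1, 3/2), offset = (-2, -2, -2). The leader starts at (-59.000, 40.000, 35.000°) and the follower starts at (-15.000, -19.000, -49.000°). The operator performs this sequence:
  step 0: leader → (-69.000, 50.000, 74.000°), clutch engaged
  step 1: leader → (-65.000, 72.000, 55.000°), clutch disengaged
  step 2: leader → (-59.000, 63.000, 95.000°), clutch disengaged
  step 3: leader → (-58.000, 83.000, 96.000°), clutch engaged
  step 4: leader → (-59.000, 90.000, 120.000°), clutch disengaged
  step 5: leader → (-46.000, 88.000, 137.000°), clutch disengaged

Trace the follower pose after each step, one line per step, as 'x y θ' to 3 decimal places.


step 0: Δleader=(-10.000, 10.000, 39.000°), engaged; cmd=(-7.000, 8.000, 56.500°) → follower=(-22.000, -11.000, 7.500°)
step 1: Δleader=(4.000, 22.000, -19.000°), disengaged; cmd=(0,0,0) → follower holds at (-22.000, -11.000, 7.500°)
step 2: Δleader=(6.000, -9.000, 40.000°), disengaged; cmd=(0,0,0) → follower holds at (-22.000, -11.000, 7.500°)
step 3: Δleader=(1.000, 20.000, 1.000°), engaged; cmd=(-1.500, 18.000, -0.500°) → follower=(-23.500, 7.000, 7.000°)
step 4: Δleader=(-1.000, 7.000, 24.000°), disengaged; cmd=(0,0,0) → follower holds at (-23.500, 7.000, 7.000°)
step 5: Δleader=(13.000, -2.000, 17.000°), disengaged; cmd=(0,0,0) → follower holds at (-23.500, 7.000, 7.000°)

-22.000 -11.000 7.500
-22.000 -11.000 7.500
-22.000 -11.000 7.500
-23.500 7.000 7.000
-23.500 7.000 7.000
-23.500 7.000 7.000


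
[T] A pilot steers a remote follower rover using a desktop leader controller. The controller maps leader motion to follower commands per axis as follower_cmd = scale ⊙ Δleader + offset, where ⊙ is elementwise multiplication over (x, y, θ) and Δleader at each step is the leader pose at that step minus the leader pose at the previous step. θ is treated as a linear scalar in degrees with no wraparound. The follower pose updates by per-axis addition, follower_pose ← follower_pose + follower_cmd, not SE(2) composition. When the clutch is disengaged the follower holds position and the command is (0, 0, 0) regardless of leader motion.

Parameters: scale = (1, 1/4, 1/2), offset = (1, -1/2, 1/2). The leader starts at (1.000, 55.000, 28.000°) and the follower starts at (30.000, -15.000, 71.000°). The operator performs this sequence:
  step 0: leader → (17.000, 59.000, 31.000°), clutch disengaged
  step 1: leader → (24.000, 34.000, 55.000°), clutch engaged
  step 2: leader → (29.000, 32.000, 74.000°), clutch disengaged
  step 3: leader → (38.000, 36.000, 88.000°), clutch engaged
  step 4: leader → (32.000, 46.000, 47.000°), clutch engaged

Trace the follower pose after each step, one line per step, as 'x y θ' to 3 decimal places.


30.000 -15.000 71.000
38.000 -21.750 83.500
38.000 -21.750 83.500
48.000 -21.250 91.000
43.000 -19.250 71.000

step 0: Δleader=(16.000, 4.000, 3.000°), disengaged; cmd=(0,0,0) → follower holds at (30.000, -15.000, 71.000°)
step 1: Δleader=(7.000, -25.000, 24.000°), engaged; cmd=(8.000, -6.750, 12.500°) → follower=(38.000, -21.750, 83.500°)
step 2: Δleader=(5.000, -2.000, 19.000°), disengaged; cmd=(0,0,0) → follower holds at (38.000, -21.750, 83.500°)
step 3: Δleader=(9.000, 4.000, 14.000°), engaged; cmd=(10.000, 0.500, 7.500°) → follower=(48.000, -21.250, 91.000°)
step 4: Δleader=(-6.000, 10.000, -41.000°), engaged; cmd=(-5.000, 2.000, -20.000°) → follower=(43.000, -19.250, 71.000°)


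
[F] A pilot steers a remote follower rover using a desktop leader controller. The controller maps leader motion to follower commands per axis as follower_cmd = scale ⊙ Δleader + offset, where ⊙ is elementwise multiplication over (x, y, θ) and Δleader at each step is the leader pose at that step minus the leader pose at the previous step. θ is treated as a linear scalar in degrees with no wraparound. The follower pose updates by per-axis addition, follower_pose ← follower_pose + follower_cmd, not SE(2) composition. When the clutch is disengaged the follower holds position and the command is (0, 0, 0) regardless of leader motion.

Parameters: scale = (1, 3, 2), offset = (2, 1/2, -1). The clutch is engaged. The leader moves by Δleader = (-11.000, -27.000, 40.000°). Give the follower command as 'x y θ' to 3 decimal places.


axis x: 1·-11.000 + 2 = -9.000
axis y: 3·-27.000 + 1/2 = -80.500
axis θ: 2·40.000 + -1 = 79.000

-9.000 -80.500 79.000


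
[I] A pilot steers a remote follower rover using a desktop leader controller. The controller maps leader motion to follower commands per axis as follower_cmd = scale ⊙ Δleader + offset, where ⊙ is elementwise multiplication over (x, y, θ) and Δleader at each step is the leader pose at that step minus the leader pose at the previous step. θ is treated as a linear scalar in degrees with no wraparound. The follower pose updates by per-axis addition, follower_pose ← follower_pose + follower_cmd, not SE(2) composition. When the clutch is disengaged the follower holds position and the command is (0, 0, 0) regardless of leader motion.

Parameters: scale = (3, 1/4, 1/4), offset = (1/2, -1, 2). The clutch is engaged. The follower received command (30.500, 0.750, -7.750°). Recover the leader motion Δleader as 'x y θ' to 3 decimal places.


10.000 7.000 -39.000

axis x: (30.500 − 1/2) / (3) = 10.000
axis y: (0.750 − -1) / (1/4) = 7.000
axis θ: (-7.750 − 2) / (1/4) = -39.000


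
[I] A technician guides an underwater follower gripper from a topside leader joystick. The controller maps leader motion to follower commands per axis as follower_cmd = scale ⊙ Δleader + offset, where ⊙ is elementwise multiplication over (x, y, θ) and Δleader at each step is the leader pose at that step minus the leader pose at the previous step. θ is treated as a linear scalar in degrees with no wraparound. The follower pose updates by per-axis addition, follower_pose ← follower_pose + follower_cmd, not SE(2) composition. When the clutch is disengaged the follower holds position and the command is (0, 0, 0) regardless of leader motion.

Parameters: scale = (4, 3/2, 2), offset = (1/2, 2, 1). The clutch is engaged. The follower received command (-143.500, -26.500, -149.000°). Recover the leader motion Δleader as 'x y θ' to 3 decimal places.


axis x: (-143.500 − 1/2) / (4) = -36.000
axis y: (-26.500 − 2) / (3/2) = -19.000
axis θ: (-149.000 − 1) / (2) = -75.000

-36.000 -19.000 -75.000


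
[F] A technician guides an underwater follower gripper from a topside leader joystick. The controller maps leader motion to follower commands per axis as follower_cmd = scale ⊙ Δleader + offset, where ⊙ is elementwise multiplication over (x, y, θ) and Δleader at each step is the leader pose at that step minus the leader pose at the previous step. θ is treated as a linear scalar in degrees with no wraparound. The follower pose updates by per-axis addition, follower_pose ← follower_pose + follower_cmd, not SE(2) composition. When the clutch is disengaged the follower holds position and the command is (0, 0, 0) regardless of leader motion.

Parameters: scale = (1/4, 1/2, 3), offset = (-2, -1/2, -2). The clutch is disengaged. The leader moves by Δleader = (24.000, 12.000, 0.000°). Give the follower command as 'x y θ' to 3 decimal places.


0.000 0.000 0.000

clutch disengaged → follower holds; cmd = (0, 0, 0)


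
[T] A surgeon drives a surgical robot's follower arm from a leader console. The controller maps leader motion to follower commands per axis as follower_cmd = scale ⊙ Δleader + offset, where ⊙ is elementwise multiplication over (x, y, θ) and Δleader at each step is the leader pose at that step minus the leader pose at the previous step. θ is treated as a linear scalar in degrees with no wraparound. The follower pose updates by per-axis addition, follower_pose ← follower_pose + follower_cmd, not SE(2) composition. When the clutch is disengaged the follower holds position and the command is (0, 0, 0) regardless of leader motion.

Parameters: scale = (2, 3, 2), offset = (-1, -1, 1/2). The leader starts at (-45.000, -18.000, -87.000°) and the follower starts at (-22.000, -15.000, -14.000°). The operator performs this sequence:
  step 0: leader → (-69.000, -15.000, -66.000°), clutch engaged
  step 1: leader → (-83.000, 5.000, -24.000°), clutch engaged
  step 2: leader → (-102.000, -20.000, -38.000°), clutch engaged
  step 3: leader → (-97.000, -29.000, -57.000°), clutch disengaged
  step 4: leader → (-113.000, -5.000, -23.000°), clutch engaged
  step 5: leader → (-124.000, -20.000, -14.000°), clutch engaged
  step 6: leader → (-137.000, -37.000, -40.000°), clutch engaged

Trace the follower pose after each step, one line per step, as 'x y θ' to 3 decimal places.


-71.000 -7.000 28.500
-100.000 52.000 113.000
-139.000 -24.000 85.500
-139.000 -24.000 85.500
-172.000 47.000 154.000
-195.000 1.000 172.500
-222.000 -51.000 121.000

step 0: Δleader=(-24.000, 3.000, 21.000°), engaged; cmd=(-49.000, 8.000, 42.500°) → follower=(-71.000, -7.000, 28.500°)
step 1: Δleader=(-14.000, 20.000, 42.000°), engaged; cmd=(-29.000, 59.000, 84.500°) → follower=(-100.000, 52.000, 113.000°)
step 2: Δleader=(-19.000, -25.000, -14.000°), engaged; cmd=(-39.000, -76.000, -27.500°) → follower=(-139.000, -24.000, 85.500°)
step 3: Δleader=(5.000, -9.000, -19.000°), disengaged; cmd=(0,0,0) → follower holds at (-139.000, -24.000, 85.500°)
step 4: Δleader=(-16.000, 24.000, 34.000°), engaged; cmd=(-33.000, 71.000, 68.500°) → follower=(-172.000, 47.000, 154.000°)
step 5: Δleader=(-11.000, -15.000, 9.000°), engaged; cmd=(-23.000, -46.000, 18.500°) → follower=(-195.000, 1.000, 172.500°)
step 6: Δleader=(-13.000, -17.000, -26.000°), engaged; cmd=(-27.000, -52.000, -51.500°) → follower=(-222.000, -51.000, 121.000°)


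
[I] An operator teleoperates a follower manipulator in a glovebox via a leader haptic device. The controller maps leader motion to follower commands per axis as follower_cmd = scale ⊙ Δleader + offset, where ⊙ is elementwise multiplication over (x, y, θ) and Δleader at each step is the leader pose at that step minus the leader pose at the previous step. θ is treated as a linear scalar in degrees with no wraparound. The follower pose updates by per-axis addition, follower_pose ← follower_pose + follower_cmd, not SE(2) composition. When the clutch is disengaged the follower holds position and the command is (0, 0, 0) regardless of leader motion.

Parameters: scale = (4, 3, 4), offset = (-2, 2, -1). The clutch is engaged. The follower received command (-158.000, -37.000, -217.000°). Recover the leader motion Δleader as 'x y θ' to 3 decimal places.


-39.000 -13.000 -54.000

axis x: (-158.000 − -2) / (4) = -39.000
axis y: (-37.000 − 2) / (3) = -13.000
axis θ: (-217.000 − -1) / (4) = -54.000


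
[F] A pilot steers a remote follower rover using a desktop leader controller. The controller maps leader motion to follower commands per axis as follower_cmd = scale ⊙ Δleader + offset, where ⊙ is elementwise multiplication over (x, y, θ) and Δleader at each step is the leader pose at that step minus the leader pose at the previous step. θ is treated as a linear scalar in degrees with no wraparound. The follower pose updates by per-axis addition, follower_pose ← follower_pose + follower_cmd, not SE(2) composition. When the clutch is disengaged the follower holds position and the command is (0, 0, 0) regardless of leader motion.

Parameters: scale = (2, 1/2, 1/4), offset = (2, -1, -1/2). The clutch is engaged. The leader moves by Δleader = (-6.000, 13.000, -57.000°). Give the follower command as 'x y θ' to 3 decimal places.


axis x: 2·-6.000 + 2 = -10.000
axis y: 1/2·13.000 + -1 = 5.500
axis θ: 1/4·-57.000 + -1/2 = -14.750

-10.000 5.500 -14.750


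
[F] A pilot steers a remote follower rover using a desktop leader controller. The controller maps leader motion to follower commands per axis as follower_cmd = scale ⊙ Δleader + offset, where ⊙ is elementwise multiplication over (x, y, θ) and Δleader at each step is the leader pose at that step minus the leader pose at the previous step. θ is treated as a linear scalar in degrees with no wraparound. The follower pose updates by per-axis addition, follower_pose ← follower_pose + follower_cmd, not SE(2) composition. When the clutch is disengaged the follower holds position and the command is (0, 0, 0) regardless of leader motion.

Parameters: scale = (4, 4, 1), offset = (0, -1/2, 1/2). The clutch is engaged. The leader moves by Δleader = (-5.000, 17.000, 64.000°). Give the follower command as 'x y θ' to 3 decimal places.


axis x: 4·-5.000 + 0 = -20.000
axis y: 4·17.000 + -1/2 = 67.500
axis θ: 1·64.000 + 1/2 = 64.500

-20.000 67.500 64.500


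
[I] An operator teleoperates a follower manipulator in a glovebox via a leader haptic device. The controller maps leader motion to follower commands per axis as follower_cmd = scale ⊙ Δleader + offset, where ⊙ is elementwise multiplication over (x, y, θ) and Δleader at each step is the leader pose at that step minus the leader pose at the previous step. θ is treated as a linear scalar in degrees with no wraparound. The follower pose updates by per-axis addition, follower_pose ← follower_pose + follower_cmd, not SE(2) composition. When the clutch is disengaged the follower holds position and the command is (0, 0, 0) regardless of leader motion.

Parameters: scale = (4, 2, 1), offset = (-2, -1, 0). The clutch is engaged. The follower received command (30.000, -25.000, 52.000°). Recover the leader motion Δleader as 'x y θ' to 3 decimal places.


8.000 -12.000 52.000

axis x: (30.000 − -2) / (4) = 8.000
axis y: (-25.000 − -1) / (2) = -12.000
axis θ: (52.000 − 0) / (1) = 52.000


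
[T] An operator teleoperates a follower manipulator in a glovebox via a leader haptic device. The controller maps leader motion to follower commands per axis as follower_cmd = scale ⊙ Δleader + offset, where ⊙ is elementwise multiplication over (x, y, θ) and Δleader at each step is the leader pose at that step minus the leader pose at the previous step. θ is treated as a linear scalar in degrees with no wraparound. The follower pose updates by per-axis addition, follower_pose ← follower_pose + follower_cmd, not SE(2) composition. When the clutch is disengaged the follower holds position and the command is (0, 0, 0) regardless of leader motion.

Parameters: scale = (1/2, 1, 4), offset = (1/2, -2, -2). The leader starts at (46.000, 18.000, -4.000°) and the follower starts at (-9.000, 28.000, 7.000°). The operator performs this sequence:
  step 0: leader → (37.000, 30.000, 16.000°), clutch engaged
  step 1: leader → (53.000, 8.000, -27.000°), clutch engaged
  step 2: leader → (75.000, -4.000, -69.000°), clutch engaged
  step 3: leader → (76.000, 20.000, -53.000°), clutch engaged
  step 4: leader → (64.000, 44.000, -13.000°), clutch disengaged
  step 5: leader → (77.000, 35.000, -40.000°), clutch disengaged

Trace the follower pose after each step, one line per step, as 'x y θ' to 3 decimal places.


-13.000 38.000 85.000
-4.500 14.000 -89.000
7.000 0.000 -259.000
8.000 22.000 -197.000
8.000 22.000 -197.000
8.000 22.000 -197.000

step 0: Δleader=(-9.000, 12.000, 20.000°), engaged; cmd=(-4.000, 10.000, 78.000°) → follower=(-13.000, 38.000, 85.000°)
step 1: Δleader=(16.000, -22.000, -43.000°), engaged; cmd=(8.500, -24.000, -174.000°) → follower=(-4.500, 14.000, -89.000°)
step 2: Δleader=(22.000, -12.000, -42.000°), engaged; cmd=(11.500, -14.000, -170.000°) → follower=(7.000, 0.000, -259.000°)
step 3: Δleader=(1.000, 24.000, 16.000°), engaged; cmd=(1.000, 22.000, 62.000°) → follower=(8.000, 22.000, -197.000°)
step 4: Δleader=(-12.000, 24.000, 40.000°), disengaged; cmd=(0,0,0) → follower holds at (8.000, 22.000, -197.000°)
step 5: Δleader=(13.000, -9.000, -27.000°), disengaged; cmd=(0,0,0) → follower holds at (8.000, 22.000, -197.000°)


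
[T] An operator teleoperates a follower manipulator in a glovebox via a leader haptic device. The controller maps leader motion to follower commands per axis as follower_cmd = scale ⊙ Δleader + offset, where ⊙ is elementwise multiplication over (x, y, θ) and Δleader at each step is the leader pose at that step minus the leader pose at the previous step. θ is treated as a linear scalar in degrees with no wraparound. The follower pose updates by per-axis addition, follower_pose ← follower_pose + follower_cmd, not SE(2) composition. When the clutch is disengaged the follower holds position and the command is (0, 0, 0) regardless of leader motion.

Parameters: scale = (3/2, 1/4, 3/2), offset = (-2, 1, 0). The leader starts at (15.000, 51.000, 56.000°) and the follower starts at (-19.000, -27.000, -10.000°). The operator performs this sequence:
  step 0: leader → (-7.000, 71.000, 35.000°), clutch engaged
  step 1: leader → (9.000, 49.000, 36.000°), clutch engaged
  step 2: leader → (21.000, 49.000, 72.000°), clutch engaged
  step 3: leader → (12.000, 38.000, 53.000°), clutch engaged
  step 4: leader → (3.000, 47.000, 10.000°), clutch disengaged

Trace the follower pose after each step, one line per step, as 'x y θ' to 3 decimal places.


-54.000 -21.000 -41.500
-32.000 -25.500 -40.000
-16.000 -24.500 14.000
-31.500 -26.250 -14.500
-31.500 -26.250 -14.500

step 0: Δleader=(-22.000, 20.000, -21.000°), engaged; cmd=(-35.000, 6.000, -31.500°) → follower=(-54.000, -21.000, -41.500°)
step 1: Δleader=(16.000, -22.000, 1.000°), engaged; cmd=(22.000, -4.500, 1.500°) → follower=(-32.000, -25.500, -40.000°)
step 2: Δleader=(12.000, 0.000, 36.000°), engaged; cmd=(16.000, 1.000, 54.000°) → follower=(-16.000, -24.500, 14.000°)
step 3: Δleader=(-9.000, -11.000, -19.000°), engaged; cmd=(-15.500, -1.750, -28.500°) → follower=(-31.500, -26.250, -14.500°)
step 4: Δleader=(-9.000, 9.000, -43.000°), disengaged; cmd=(0,0,0) → follower holds at (-31.500, -26.250, -14.500°)


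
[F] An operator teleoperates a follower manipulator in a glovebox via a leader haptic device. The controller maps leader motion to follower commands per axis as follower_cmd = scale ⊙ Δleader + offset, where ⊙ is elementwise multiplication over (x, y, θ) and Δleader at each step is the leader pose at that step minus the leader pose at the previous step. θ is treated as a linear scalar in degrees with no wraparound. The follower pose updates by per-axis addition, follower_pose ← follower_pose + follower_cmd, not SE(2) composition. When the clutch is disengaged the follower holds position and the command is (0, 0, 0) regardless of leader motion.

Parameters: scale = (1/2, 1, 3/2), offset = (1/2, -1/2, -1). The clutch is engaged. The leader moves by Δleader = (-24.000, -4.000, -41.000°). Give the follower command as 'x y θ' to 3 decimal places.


axis x: 1/2·-24.000 + 1/2 = -11.500
axis y: 1·-4.000 + -1/2 = -4.500
axis θ: 3/2·-41.000 + -1 = -62.500

-11.500 -4.500 -62.500


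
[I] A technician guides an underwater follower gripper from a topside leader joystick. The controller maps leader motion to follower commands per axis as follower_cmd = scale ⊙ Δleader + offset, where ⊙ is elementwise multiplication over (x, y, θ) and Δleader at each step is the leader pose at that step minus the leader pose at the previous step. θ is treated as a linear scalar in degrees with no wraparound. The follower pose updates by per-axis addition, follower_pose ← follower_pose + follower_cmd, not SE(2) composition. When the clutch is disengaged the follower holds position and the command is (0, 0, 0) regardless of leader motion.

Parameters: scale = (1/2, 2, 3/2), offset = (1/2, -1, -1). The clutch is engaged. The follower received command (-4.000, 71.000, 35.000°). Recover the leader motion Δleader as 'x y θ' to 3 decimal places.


-9.000 36.000 24.000

axis x: (-4.000 − 1/2) / (1/2) = -9.000
axis y: (71.000 − -1) / (2) = 36.000
axis θ: (35.000 − -1) / (3/2) = 24.000


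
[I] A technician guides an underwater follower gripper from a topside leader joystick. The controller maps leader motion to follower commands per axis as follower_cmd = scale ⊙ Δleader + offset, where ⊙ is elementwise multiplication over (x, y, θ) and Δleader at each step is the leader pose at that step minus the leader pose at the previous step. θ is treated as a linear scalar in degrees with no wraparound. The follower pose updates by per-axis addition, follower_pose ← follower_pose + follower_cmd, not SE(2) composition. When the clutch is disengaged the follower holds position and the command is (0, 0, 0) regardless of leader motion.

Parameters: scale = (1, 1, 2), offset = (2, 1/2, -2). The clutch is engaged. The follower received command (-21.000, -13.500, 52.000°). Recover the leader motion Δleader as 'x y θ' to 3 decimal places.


-23.000 -14.000 27.000

axis x: (-21.000 − 2) / (1) = -23.000
axis y: (-13.500 − 1/2) / (1) = -14.000
axis θ: (52.000 − -2) / (2) = 27.000


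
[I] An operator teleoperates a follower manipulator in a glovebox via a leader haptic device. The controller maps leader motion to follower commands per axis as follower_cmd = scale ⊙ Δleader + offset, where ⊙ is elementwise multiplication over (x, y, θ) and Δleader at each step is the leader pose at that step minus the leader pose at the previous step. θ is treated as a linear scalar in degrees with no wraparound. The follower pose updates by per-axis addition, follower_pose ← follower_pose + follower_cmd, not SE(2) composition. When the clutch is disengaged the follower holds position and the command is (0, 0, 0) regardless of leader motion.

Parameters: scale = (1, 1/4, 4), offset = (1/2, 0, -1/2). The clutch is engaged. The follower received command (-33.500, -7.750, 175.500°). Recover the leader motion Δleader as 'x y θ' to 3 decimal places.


axis x: (-33.500 − 1/2) / (1) = -34.000
axis y: (-7.750 − 0) / (1/4) = -31.000
axis θ: (175.500 − -1/2) / (4) = 44.000

-34.000 -31.000 44.000


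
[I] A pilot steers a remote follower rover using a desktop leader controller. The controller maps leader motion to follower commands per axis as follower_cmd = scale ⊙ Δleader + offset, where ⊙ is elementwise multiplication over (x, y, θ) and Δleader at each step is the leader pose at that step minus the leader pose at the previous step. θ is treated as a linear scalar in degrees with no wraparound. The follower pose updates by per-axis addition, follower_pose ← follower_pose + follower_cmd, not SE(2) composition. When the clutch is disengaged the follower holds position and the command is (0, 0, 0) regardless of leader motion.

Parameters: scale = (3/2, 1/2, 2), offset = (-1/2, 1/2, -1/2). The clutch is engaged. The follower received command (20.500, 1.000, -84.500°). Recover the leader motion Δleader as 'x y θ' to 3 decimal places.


axis x: (20.500 − -1/2) / (3/2) = 14.000
axis y: (1.000 − 1/2) / (1/2) = 1.000
axis θ: (-84.500 − -1/2) / (2) = -42.000

14.000 1.000 -42.000


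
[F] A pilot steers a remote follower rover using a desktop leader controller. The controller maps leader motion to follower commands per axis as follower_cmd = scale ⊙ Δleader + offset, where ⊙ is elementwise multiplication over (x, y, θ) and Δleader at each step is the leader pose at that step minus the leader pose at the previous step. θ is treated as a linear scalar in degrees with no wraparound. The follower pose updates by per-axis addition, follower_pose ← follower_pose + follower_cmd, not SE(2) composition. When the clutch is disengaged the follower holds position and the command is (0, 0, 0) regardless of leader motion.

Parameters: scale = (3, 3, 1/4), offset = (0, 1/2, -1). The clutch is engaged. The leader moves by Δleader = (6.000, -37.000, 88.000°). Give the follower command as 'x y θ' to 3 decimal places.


axis x: 3·6.000 + 0 = 18.000
axis y: 3·-37.000 + 1/2 = -110.500
axis θ: 1/4·88.000 + -1 = 21.000

18.000 -110.500 21.000


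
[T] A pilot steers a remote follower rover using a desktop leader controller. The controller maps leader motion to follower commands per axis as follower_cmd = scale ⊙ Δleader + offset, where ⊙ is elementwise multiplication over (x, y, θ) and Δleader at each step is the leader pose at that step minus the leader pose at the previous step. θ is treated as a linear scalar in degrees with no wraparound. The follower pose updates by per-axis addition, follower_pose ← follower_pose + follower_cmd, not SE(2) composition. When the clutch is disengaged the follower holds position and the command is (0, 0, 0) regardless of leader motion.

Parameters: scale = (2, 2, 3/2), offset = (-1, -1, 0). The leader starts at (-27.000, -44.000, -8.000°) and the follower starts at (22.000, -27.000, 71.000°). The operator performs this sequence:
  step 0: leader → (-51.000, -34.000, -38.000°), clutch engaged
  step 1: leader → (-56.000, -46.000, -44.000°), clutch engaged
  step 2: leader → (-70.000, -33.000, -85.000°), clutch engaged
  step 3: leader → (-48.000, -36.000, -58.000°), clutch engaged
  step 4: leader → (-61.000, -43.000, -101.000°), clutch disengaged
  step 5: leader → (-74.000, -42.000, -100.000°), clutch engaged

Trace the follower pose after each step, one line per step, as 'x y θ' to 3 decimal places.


step 0: Δleader=(-24.000, 10.000, -30.000°), engaged; cmd=(-49.000, 19.000, -45.000°) → follower=(-27.000, -8.000, 26.000°)
step 1: Δleader=(-5.000, -12.000, -6.000°), engaged; cmd=(-11.000, -25.000, -9.000°) → follower=(-38.000, -33.000, 17.000°)
step 2: Δleader=(-14.000, 13.000, -41.000°), engaged; cmd=(-29.000, 25.000, -61.500°) → follower=(-67.000, -8.000, -44.500°)
step 3: Δleader=(22.000, -3.000, 27.000°), engaged; cmd=(43.000, -7.000, 40.500°) → follower=(-24.000, -15.000, -4.000°)
step 4: Δleader=(-13.000, -7.000, -43.000°), disengaged; cmd=(0,0,0) → follower holds at (-24.000, -15.000, -4.000°)
step 5: Δleader=(-13.000, 1.000, 1.000°), engaged; cmd=(-27.000, 1.000, 1.500°) → follower=(-51.000, -14.000, -2.500°)

-27.000 -8.000 26.000
-38.000 -33.000 17.000
-67.000 -8.000 -44.500
-24.000 -15.000 -4.000
-24.000 -15.000 -4.000
-51.000 -14.000 -2.500


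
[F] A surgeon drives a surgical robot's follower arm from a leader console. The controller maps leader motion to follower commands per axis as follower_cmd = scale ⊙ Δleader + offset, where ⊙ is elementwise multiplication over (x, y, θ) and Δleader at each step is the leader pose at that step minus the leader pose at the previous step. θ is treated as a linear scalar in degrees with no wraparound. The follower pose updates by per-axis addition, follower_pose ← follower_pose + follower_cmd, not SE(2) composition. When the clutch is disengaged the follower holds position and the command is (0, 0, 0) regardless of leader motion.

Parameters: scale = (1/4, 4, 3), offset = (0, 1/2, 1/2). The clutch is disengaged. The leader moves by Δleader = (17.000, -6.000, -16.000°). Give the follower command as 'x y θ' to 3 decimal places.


0.000 0.000 0.000

clutch disengaged → follower holds; cmd = (0, 0, 0)


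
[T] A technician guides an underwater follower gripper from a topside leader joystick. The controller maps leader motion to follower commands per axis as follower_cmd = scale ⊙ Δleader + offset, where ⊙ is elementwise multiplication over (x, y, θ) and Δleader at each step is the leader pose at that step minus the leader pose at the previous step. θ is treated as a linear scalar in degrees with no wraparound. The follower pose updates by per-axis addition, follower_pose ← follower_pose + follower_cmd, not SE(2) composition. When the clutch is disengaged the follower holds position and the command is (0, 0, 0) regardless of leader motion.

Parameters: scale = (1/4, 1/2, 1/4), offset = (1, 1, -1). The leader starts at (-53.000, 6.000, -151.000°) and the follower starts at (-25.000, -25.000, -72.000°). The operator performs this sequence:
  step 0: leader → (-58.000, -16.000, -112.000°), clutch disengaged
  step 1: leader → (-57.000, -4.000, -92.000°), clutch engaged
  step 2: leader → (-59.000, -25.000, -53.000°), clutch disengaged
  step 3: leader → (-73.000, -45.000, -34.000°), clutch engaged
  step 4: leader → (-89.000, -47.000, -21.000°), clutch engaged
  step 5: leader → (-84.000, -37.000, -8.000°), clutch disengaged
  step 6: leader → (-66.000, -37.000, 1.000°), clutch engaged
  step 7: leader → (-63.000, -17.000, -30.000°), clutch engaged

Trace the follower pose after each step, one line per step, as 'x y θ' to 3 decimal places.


-25.000 -25.000 -72.000
-23.750 -18.000 -68.000
-23.750 -18.000 -68.000
-26.250 -27.000 -64.250
-29.250 -27.000 -62.000
-29.250 -27.000 -62.000
-23.750 -26.000 -60.750
-22.000 -15.000 -69.500

step 0: Δleader=(-5.000, -22.000, 39.000°), disengaged; cmd=(0,0,0) → follower holds at (-25.000, -25.000, -72.000°)
step 1: Δleader=(1.000, 12.000, 20.000°), engaged; cmd=(1.250, 7.000, 4.000°) → follower=(-23.750, -18.000, -68.000°)
step 2: Δleader=(-2.000, -21.000, 39.000°), disengaged; cmd=(0,0,0) → follower holds at (-23.750, -18.000, -68.000°)
step 3: Δleader=(-14.000, -20.000, 19.000°), engaged; cmd=(-2.500, -9.000, 3.750°) → follower=(-26.250, -27.000, -64.250°)
step 4: Δleader=(-16.000, -2.000, 13.000°), engaged; cmd=(-3.000, 0.000, 2.250°) → follower=(-29.250, -27.000, -62.000°)
step 5: Δleader=(5.000, 10.000, 13.000°), disengaged; cmd=(0,0,0) → follower holds at (-29.250, -27.000, -62.000°)
step 6: Δleader=(18.000, 0.000, 9.000°), engaged; cmd=(5.500, 1.000, 1.250°) → follower=(-23.750, -26.000, -60.750°)
step 7: Δleader=(3.000, 20.000, -31.000°), engaged; cmd=(1.750, 11.000, -8.750°) → follower=(-22.000, -15.000, -69.500°)


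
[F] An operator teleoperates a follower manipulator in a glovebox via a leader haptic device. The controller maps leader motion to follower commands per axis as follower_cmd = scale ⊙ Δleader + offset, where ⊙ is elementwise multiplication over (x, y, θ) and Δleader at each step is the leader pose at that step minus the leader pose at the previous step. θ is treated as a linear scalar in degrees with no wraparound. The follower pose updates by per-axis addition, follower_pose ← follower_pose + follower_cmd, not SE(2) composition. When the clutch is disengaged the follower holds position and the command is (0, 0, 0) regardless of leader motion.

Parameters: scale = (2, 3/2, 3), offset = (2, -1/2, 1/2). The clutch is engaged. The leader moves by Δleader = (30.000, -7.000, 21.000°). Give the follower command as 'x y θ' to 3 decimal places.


62.000 -11.000 63.500

axis x: 2·30.000 + 2 = 62.000
axis y: 3/2·-7.000 + -1/2 = -11.000
axis θ: 3·21.000 + 1/2 = 63.500


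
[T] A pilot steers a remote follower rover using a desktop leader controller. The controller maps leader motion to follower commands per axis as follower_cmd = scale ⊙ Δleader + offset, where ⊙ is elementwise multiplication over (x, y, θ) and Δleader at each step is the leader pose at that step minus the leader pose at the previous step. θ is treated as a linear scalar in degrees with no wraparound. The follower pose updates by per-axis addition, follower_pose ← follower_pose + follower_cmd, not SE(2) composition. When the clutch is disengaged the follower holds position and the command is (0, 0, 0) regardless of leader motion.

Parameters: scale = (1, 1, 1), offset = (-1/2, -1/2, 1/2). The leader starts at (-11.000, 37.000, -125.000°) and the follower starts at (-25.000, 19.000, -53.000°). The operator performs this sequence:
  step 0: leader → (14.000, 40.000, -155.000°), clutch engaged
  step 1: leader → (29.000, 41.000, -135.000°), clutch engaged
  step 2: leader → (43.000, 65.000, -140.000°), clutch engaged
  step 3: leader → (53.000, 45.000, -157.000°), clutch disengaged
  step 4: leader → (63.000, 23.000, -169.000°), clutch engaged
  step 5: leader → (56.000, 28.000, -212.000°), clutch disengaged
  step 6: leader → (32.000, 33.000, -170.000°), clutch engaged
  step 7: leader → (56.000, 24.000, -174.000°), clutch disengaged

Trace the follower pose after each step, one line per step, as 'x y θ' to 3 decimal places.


step 0: Δleader=(25.000, 3.000, -30.000°), engaged; cmd=(24.500, 2.500, -29.500°) → follower=(-0.500, 21.500, -82.500°)
step 1: Δleader=(15.000, 1.000, 20.000°), engaged; cmd=(14.500, 0.500, 20.500°) → follower=(14.000, 22.000, -62.000°)
step 2: Δleader=(14.000, 24.000, -5.000°), engaged; cmd=(13.500, 23.500, -4.500°) → follower=(27.500, 45.500, -66.500°)
step 3: Δleader=(10.000, -20.000, -17.000°), disengaged; cmd=(0,0,0) → follower holds at (27.500, 45.500, -66.500°)
step 4: Δleader=(10.000, -22.000, -12.000°), engaged; cmd=(9.500, -22.500, -11.500°) → follower=(37.000, 23.000, -78.000°)
step 5: Δleader=(-7.000, 5.000, -43.000°), disengaged; cmd=(0,0,0) → follower holds at (37.000, 23.000, -78.000°)
step 6: Δleader=(-24.000, 5.000, 42.000°), engaged; cmd=(-24.500, 4.500, 42.500°) → follower=(12.500, 27.500, -35.500°)
step 7: Δleader=(24.000, -9.000, -4.000°), disengaged; cmd=(0,0,0) → follower holds at (12.500, 27.500, -35.500°)

-0.500 21.500 -82.500
14.000 22.000 -62.000
27.500 45.500 -66.500
27.500 45.500 -66.500
37.000 23.000 -78.000
37.000 23.000 -78.000
12.500 27.500 -35.500
12.500 27.500 -35.500


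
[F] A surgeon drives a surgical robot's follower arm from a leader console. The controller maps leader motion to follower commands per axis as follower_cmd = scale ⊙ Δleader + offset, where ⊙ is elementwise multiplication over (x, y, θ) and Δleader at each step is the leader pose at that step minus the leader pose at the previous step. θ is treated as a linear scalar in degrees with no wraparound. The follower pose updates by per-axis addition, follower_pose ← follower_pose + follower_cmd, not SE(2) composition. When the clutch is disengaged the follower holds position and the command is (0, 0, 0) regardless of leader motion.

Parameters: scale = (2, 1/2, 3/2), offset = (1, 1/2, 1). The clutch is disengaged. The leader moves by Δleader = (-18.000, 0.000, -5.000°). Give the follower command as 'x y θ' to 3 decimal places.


clutch disengaged → follower holds; cmd = (0, 0, 0)

0.000 0.000 0.000


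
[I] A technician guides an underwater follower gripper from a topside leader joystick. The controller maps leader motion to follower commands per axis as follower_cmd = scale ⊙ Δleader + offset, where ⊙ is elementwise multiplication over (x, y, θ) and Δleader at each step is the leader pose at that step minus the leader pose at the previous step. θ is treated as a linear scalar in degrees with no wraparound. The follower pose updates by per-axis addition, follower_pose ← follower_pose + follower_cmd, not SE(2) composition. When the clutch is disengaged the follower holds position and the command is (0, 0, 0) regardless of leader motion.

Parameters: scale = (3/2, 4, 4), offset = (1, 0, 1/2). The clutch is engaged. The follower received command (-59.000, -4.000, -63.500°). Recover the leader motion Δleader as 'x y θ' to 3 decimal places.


axis x: (-59.000 − 1) / (3/2) = -40.000
axis y: (-4.000 − 0) / (4) = -1.000
axis θ: (-63.500 − 1/2) / (4) = -16.000

-40.000 -1.000 -16.000


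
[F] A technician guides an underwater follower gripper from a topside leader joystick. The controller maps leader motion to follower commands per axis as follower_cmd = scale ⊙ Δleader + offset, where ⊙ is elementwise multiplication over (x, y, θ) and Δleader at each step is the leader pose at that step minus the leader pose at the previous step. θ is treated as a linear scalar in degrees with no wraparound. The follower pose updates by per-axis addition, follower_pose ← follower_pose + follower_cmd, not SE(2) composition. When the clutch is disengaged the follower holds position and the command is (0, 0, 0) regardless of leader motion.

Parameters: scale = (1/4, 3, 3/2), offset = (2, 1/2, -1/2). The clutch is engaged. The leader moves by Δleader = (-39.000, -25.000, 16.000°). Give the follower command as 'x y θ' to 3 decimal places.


-7.750 -74.500 23.500

axis x: 1/4·-39.000 + 2 = -7.750
axis y: 3·-25.000 + 1/2 = -74.500
axis θ: 3/2·16.000 + -1/2 = 23.500


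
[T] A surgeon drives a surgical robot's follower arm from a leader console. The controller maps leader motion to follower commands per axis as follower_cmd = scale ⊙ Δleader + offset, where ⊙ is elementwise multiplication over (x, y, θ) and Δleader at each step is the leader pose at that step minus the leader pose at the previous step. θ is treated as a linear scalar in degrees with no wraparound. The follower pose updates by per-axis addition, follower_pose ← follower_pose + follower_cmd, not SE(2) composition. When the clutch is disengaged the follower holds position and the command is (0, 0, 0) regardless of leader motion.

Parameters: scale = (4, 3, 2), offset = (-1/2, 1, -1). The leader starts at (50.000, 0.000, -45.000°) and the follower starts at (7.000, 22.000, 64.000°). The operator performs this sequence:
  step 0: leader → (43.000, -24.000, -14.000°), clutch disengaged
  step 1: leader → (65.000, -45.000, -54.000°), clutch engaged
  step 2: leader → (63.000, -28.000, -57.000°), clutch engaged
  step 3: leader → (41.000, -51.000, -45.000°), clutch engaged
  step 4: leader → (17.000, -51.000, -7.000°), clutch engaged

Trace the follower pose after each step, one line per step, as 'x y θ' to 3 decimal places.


7.000 22.000 64.000
94.500 -40.000 -17.000
86.000 12.000 -24.000
-2.500 -56.000 -1.000
-99.000 -55.000 74.000

step 0: Δleader=(-7.000, -24.000, 31.000°), disengaged; cmd=(0,0,0) → follower holds at (7.000, 22.000, 64.000°)
step 1: Δleader=(22.000, -21.000, -40.000°), engaged; cmd=(87.500, -62.000, -81.000°) → follower=(94.500, -40.000, -17.000°)
step 2: Δleader=(-2.000, 17.000, -3.000°), engaged; cmd=(-8.500, 52.000, -7.000°) → follower=(86.000, 12.000, -24.000°)
step 3: Δleader=(-22.000, -23.000, 12.000°), engaged; cmd=(-88.500, -68.000, 23.000°) → follower=(-2.500, -56.000, -1.000°)
step 4: Δleader=(-24.000, 0.000, 38.000°), engaged; cmd=(-96.500, 1.000, 75.000°) → follower=(-99.000, -55.000, 74.000°)


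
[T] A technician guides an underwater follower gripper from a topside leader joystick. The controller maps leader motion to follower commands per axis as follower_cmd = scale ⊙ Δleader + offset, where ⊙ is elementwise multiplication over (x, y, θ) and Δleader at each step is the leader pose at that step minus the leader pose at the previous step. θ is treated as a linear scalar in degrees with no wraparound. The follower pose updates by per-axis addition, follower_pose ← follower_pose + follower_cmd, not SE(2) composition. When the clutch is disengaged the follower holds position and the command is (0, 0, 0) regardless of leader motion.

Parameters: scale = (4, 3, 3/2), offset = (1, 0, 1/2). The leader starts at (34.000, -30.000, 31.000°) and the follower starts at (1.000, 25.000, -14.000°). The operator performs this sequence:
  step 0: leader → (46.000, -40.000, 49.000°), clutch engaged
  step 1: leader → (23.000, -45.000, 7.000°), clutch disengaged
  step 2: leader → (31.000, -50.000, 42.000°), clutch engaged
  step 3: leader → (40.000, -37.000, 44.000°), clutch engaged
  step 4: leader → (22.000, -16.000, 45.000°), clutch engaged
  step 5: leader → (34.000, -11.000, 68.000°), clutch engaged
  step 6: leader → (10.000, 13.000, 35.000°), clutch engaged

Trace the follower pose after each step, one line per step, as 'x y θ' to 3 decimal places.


step 0: Δleader=(12.000, -10.000, 18.000°), engaged; cmd=(49.000, -30.000, 27.500°) → follower=(50.000, -5.000, 13.500°)
step 1: Δleader=(-23.000, -5.000, -42.000°), disengaged; cmd=(0,0,0) → follower holds at (50.000, -5.000, 13.500°)
step 2: Δleader=(8.000, -5.000, 35.000°), engaged; cmd=(33.000, -15.000, 53.000°) → follower=(83.000, -20.000, 66.500°)
step 3: Δleader=(9.000, 13.000, 2.000°), engaged; cmd=(37.000, 39.000, 3.500°) → follower=(120.000, 19.000, 70.000°)
step 4: Δleader=(-18.000, 21.000, 1.000°), engaged; cmd=(-71.000, 63.000, 2.000°) → follower=(49.000, 82.000, 72.000°)
step 5: Δleader=(12.000, 5.000, 23.000°), engaged; cmd=(49.000, 15.000, 35.000°) → follower=(98.000, 97.000, 107.000°)
step 6: Δleader=(-24.000, 24.000, -33.000°), engaged; cmd=(-95.000, 72.000, -49.000°) → follower=(3.000, 169.000, 58.000°)

50.000 -5.000 13.500
50.000 -5.000 13.500
83.000 -20.000 66.500
120.000 19.000 70.000
49.000 82.000 72.000
98.000 97.000 107.000
3.000 169.000 58.000
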